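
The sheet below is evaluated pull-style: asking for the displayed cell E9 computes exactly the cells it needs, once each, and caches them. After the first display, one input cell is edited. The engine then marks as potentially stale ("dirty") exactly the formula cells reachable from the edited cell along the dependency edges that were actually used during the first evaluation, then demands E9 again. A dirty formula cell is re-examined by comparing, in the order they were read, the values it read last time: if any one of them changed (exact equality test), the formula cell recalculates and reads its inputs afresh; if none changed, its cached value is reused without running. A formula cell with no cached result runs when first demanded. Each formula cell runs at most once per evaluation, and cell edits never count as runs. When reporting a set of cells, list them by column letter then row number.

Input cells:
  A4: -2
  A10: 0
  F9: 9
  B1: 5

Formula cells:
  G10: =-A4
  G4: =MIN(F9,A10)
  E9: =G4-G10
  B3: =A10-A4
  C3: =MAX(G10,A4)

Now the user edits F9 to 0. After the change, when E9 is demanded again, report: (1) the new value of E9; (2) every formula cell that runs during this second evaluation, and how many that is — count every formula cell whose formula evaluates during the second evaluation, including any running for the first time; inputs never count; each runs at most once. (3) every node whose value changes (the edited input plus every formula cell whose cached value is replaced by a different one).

Demanding E9 again yields -2.
1 formula cells run: G4.
The nodes whose values change: F9.
Note the absorption at G4: it re-runs yet its value is the same, leaving the output's value untouched.

First demand of the output computes:
  G4 = MIN(9, 0) = 0
  G10 = -(-2) = 2
  E9 = 0 - 2 = -2

After the edit, cleaning proceeds:
  G4: a read changed (F9 9->0) — executes, giving 0 — identical to its old value.
  E9: dirty, but its reads are unchanged (G4 unchanged, G10 unchanged); cached -2 stands.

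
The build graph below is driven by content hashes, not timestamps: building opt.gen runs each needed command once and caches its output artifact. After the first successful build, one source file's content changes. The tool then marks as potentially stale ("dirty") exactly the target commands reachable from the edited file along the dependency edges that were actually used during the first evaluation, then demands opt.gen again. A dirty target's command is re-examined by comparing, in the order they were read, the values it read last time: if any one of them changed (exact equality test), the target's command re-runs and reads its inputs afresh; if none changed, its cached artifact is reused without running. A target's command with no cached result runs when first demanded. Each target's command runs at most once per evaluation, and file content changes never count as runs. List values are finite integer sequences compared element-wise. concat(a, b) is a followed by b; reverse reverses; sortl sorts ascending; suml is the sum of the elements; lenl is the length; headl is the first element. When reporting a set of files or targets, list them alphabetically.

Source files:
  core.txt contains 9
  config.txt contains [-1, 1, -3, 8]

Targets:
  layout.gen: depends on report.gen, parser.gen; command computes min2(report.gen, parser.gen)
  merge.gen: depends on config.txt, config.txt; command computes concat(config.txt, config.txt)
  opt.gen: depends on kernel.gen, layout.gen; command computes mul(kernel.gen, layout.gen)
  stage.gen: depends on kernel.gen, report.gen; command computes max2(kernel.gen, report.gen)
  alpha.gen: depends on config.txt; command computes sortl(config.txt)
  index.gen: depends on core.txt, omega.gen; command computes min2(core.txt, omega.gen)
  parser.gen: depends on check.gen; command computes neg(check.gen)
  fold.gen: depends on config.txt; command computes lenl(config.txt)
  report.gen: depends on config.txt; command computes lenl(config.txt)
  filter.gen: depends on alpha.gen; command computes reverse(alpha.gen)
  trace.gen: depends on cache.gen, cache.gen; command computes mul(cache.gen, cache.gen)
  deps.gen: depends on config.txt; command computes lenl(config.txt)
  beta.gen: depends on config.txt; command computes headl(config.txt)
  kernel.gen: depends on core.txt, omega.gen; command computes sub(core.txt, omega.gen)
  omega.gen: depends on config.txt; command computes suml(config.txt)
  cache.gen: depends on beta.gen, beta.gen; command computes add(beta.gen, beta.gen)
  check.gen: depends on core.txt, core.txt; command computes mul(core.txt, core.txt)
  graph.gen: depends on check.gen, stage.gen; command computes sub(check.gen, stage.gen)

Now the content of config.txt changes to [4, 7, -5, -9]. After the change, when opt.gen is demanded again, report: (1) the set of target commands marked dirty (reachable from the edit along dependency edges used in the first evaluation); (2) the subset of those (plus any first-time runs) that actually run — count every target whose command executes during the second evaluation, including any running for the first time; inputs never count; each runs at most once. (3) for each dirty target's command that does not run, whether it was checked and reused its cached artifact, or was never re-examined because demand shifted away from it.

Dirty set: kernel.gen, layout.gen, omega.gen, opt.gen, report.gen.
Run set: kernel.gen, omega.gen, opt.gen, report.gen (4 run).
Re-examined without running (cache reused): layout.gen.
The important point: at layout.gen every value read last time is unchanged, so the dirty flag clears without a run.

Initial pass — values computed on the first demand:
  check.gen = mul(9, 9) = 81
  omega.gen = suml([-1, 1, -3, 8]) = 5
  kernel.gen = sub(9, 5) = 4
  parser.gen = neg(81) = -81
  report.gen = lenl([-1, 1, -3, 8]) = 4
  layout.gen = min2(4, -81) = -81
  opt.gen = mul(4, -81) = -324

Second demand — change propagation:
  omega.gen: re-runs because config.txt [-1, 1, -3, 8]->[4, 7, -5, -9]; new result -3.
  kernel.gen: re-runs because omega.gen 5->-3; new result 12.
  report.gen: re-runs because config.txt [-1, 1, -3, 8]->[4, 7, -5, -9]; new result 4 (unchanged).
  layout.gen: re-examined; everything it read last time is the same (report.gen unchanged, parser.gen unchanged) — cache -81 kept, no run.
  opt.gen: re-runs because kernel.gen 4->12; new result -972.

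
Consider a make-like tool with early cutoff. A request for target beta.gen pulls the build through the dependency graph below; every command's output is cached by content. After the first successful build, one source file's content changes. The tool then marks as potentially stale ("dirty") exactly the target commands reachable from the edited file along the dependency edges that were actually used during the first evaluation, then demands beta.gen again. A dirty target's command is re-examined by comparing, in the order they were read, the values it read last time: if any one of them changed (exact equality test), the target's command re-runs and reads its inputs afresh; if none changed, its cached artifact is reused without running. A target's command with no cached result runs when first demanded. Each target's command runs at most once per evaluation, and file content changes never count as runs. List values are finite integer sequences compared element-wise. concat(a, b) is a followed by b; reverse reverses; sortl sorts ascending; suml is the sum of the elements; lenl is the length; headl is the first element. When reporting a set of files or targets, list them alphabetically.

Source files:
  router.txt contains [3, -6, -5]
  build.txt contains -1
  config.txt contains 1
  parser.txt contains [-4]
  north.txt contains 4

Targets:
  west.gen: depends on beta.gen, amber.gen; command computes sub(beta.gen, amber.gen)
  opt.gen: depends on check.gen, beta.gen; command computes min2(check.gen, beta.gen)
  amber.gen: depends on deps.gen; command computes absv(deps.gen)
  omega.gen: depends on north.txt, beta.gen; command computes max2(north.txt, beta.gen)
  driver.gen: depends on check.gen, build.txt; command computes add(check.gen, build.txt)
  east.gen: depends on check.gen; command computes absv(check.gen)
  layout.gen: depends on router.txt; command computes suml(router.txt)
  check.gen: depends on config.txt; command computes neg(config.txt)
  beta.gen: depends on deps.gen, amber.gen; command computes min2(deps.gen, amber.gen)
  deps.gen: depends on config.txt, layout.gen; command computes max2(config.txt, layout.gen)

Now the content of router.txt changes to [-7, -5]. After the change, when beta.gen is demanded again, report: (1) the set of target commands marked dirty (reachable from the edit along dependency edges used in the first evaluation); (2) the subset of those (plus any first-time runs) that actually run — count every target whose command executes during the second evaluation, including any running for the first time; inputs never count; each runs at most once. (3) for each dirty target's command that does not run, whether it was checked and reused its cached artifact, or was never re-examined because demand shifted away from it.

First demand of the output computes:
  layout.gen = suml([3, -6, -5]) = -8
  deps.gen = max2(1, -8) = 1
  amber.gen = absv(1) = 1
  beta.gen = min2(1, 1) = 1

After the edit, cleaning proceeds:
  layout.gen: a read changed (router.txt [3, -6, -5]->[-7, -5]) — executes, giving -12.
  deps.gen: a read changed (layout.gen -8->-12) — executes, giving 1 — identical to its old value.
  amber.gen: dirty, but its reads are unchanged (deps.gen unchanged); cached 1 stands.
  beta.gen: dirty, but its reads are unchanged (deps.gen unchanged, amber.gen unchanged); cached 1 stands.

Note the absorption at deps.gen: it re-runs yet its value is the same, leaving the output's value untouched.

The edit dirties: amber.gen, beta.gen, deps.gen, layout.gen.
2 target commands run: deps.gen, layout.gen.
Cache hits after checking: amber.gen, beta.gen.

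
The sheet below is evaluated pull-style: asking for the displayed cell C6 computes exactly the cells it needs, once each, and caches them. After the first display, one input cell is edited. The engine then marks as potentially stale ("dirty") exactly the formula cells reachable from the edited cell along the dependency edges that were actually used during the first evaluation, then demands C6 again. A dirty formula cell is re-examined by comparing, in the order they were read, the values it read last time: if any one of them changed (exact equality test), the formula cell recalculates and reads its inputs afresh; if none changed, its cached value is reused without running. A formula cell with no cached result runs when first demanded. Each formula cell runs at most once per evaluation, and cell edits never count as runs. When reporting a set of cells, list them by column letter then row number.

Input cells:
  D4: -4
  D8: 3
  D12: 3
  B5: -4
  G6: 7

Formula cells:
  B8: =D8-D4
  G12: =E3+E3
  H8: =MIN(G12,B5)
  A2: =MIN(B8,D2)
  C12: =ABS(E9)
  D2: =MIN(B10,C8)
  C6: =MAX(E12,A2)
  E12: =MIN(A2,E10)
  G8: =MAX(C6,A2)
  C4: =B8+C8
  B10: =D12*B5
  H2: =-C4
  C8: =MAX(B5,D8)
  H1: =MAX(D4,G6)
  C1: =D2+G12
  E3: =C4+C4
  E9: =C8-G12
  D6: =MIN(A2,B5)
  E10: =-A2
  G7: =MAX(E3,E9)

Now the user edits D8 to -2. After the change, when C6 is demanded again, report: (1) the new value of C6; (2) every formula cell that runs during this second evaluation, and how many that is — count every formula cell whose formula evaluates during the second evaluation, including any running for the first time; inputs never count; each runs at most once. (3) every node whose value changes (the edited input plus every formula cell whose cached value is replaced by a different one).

Demanding C6 again yields -12.
4 formula cells run: A2, B8, C8, D2.
The nodes whose values change: B8, C8, D8.
Note where the cutoff bites: E10 is checked, finds nothing changed, and keeps its cache.

First demand of the output computes:
  B8 = 3 - -4 = 7
  B10 = 3 * -4 = -12
  C8 = MAX(-4, 3) = 3
  D2 = MIN(-12, 3) = -12
  A2 = MIN(7, -12) = -12
  E10 = -(-12) = 12
  E12 = MIN(-12, 12) = -12
  C6 = MAX(-12, -12) = -12

After the edit, cleaning proceeds:
  B8: a read changed (D8 3->-2) — executes, giving 2.
  C8: a read changed (D8 3->-2) — executes, giving -2.
  D2: a read changed (C8 3->-2) — executes, giving -12 — identical to its old value.
  A2: a read changed (B8 7->2) — executes, giving -12 — identical to its old value.
  E10: dirty, but its reads are unchanged (A2 unchanged); cached 12 stands.
  E12: dirty, but its reads are unchanged (A2 unchanged, E10 unchanged); cached -12 stands.
  C6: dirty, but its reads are unchanged (E12 unchanged, A2 unchanged); cached -12 stands.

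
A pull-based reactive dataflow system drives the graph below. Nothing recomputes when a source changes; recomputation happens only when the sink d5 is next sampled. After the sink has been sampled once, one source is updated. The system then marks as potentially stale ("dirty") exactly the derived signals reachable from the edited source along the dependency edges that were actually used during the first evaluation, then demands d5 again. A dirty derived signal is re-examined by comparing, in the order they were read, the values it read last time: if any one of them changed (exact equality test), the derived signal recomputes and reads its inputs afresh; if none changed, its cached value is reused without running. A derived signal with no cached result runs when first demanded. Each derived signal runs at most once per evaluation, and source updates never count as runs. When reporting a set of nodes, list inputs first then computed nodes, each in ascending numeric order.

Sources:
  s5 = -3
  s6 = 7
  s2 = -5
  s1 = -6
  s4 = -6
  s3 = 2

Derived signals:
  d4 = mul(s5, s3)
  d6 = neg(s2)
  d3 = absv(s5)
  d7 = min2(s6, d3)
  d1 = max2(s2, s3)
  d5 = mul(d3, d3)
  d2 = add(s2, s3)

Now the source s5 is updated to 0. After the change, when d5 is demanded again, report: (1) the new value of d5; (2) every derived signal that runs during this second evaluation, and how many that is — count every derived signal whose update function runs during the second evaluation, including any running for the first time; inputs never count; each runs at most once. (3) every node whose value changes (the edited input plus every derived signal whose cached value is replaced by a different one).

First evaluation (everything demanded from the output):
  d3 = absv(-3) = 3
  d5 = mul(3, 3) = 9

Propagation after the edit:
  d3: runs — s5 -3->0; result 0.
  d5: runs — d3 3->0; d3 3->0; result 0.

New value of d5: 0.
Derived signals that run: d3, d5 — 2 in total.
Values that change: s5, d3, d5.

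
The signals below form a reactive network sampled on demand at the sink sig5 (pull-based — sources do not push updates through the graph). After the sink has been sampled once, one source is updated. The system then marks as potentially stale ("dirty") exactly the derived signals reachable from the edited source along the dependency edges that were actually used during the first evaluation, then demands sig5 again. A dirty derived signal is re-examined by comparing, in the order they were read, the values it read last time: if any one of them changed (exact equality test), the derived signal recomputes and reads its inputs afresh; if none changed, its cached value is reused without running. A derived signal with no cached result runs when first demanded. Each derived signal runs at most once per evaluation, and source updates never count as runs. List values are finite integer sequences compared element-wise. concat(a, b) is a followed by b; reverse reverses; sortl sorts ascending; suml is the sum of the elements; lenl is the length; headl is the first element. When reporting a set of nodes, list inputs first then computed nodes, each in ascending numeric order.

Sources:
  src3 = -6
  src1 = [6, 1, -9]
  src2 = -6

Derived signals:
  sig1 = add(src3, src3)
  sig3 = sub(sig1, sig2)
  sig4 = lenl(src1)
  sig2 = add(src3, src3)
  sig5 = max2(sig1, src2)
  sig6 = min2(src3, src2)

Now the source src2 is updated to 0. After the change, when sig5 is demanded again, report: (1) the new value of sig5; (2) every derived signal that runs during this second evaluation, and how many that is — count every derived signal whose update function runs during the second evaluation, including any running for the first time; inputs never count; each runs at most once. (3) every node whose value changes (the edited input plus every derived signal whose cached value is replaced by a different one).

sig5 now evaluates to 0.
Run set: sig5 (1 run).
Changed values: src2, sig5.

Initial pass — values computed on the first demand:
  sig1 = add(-6, -6) = -12
  sig5 = max2(-12, -6) = -6

Second demand — change propagation:
  sig5: re-runs because src2 -6->0; new result 0.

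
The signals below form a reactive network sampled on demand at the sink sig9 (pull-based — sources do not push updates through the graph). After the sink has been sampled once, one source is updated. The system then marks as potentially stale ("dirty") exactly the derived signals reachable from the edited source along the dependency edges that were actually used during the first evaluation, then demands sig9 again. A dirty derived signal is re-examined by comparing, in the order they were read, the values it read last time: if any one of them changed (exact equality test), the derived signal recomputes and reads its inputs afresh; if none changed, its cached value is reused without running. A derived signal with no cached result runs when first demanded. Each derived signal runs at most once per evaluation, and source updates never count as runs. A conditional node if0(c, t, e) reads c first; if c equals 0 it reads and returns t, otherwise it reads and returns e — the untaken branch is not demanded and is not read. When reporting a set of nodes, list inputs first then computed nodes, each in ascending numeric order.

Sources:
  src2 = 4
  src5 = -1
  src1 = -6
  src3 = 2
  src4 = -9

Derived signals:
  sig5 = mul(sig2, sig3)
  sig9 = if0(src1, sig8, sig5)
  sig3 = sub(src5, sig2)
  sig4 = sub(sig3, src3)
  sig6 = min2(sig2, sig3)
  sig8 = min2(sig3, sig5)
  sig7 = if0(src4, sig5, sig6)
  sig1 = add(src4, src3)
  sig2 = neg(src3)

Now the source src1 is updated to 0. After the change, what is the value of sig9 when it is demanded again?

Initial pass — values computed on the first demand:
  sig2 = neg(2) = -2
  sig3 = sub(-1, -2) = 1
  sig5 = mul(-2, 1) = -2
  sig9 = if0(src1=-6 -> else branch sig5) = -2

Second demand — change propagation:
  sig8: newly demanded (no cache) — executes and yields -2.
  sig9: re-runs because src1 -6->0; new result -2 (unchanged).

The important point: the flipped condition pulls in fresh nodes; sig8 runs for the first time.

sig9 now evaluates to -2.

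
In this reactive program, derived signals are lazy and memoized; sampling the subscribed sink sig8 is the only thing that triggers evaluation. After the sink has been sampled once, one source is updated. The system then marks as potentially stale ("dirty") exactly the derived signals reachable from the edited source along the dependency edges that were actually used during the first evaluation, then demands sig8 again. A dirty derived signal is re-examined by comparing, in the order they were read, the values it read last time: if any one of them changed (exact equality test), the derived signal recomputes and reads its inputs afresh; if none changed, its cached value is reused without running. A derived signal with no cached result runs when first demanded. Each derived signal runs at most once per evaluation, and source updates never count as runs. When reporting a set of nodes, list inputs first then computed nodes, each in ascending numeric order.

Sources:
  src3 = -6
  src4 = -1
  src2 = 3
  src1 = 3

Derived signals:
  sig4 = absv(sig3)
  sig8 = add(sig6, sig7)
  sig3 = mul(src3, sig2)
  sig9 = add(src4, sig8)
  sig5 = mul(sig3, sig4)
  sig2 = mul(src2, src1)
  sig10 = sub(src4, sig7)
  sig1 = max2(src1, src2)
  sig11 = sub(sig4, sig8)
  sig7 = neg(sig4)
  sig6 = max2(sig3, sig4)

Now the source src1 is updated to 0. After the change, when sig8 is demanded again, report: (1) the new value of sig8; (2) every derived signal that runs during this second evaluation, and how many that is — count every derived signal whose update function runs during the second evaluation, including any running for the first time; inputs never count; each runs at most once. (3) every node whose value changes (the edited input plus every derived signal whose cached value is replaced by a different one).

Demanding sig8 again yields 0.
6 derived signals run: sig2, sig3, sig4, sig6, sig7, sig8.
The nodes whose values change: src1, sig2, sig3, sig4, sig6, sig7.

First demand of the output computes:
  sig2 = mul(3, 3) = 9
  sig3 = mul(-6, 9) = -54
  sig4 = absv(-54) = 54
  sig6 = max2(-54, 54) = 54
  sig7 = neg(54) = -54
  sig8 = add(54, -54) = 0

After the edit, cleaning proceeds:
  sig2: a read changed (src1 3->0) — executes, giving 0.
  sig3: a read changed (sig2 9->0) — executes, giving 0.
  sig4: a read changed (sig3 -54->0) — executes, giving 0.
  sig6: a read changed (sig3 -54->0; sig4 54->0) — executes, giving 0.
  sig7: a read changed (sig4 54->0) — executes, giving 0.
  sig8: a read changed (sig6 54->0; sig7 -54->0) — executes, giving 0 — identical to its old value.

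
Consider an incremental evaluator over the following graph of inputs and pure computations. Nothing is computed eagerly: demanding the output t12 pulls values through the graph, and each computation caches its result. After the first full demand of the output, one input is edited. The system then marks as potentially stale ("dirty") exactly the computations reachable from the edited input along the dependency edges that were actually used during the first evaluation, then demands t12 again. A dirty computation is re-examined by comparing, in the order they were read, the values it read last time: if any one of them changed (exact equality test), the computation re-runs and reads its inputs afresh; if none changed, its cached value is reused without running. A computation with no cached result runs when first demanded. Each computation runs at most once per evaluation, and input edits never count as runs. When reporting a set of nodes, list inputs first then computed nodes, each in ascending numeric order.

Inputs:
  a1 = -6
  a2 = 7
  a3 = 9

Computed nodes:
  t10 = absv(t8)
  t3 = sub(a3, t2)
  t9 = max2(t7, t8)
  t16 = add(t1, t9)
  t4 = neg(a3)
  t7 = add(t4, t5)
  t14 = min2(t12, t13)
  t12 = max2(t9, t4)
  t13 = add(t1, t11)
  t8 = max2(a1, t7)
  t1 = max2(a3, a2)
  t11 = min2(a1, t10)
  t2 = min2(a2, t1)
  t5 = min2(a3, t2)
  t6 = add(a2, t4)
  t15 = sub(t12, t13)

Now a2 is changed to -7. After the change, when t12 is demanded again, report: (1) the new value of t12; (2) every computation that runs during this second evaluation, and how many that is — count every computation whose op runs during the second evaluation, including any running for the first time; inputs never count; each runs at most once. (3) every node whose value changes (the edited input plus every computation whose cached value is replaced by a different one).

Initial pass — values computed on the first demand:
  t1 = max2(9, 7) = 9
  t2 = min2(7, 9) = 7
  t4 = neg(9) = -9
  t5 = min2(9, 7) = 7
  t7 = add(-9, 7) = -2
  t8 = max2(-6, -2) = -2
  t9 = max2(-2, -2) = -2
  t12 = max2(-2, -9) = -2

Second demand — change propagation:
  t1: re-runs because a2 7->-7; new result 9 (unchanged).
  t2: re-runs because a2 7->-7; new result -7.
  t5: re-runs because t2 7->-7; new result -7.
  t7: re-runs because t5 7->-7; new result -16.
  t8: re-runs because t7 -2->-16; new result -6.
  t9: re-runs because t7 -2->-16; t8 -2->-6; new result -6.
  t12: re-runs because t9 -2->-6; new result -6.

t12 now evaluates to -6.
Run set: t1, t2, t5, t7, t8, t9, t12 (7 run).
Changed values: a2, t2, t5, t7, t8, t9, t12.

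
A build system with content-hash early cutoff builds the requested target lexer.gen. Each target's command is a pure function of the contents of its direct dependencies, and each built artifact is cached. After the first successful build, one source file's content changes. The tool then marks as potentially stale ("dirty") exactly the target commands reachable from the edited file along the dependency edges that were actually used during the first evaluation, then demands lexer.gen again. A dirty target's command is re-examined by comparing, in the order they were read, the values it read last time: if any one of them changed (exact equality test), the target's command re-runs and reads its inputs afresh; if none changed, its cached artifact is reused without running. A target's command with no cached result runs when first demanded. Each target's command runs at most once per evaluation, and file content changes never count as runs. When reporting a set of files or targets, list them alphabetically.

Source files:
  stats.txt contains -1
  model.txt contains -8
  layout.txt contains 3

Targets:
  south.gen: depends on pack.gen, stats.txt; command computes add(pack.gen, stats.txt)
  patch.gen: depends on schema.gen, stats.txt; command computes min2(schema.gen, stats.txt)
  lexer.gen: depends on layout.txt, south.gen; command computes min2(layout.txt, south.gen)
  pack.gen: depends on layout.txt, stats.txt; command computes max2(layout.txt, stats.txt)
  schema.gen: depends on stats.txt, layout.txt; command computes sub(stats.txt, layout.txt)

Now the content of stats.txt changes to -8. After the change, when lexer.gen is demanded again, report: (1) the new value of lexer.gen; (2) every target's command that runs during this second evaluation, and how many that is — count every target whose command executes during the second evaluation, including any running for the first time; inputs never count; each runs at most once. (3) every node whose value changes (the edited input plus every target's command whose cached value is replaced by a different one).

First evaluation (everything demanded from the output):
  pack.gen = max2(3, -1) = 3
  south.gen = add(3, -1) = 2
  lexer.gen = min2(3, 2) = 2

Propagation after the edit:
  pack.gen: runs — stats.txt -1->-8; result 3 (same value as before).
  south.gen: runs — stats.txt -1->-8; result -5.
  lexer.gen: runs — south.gen 2->-5; result -5.

New value of lexer.gen: -5.
Target commands that run: lexer.gen, pack.gen, south.gen — 3 in total.
Values that change: lexer.gen, south.gen, stats.txt.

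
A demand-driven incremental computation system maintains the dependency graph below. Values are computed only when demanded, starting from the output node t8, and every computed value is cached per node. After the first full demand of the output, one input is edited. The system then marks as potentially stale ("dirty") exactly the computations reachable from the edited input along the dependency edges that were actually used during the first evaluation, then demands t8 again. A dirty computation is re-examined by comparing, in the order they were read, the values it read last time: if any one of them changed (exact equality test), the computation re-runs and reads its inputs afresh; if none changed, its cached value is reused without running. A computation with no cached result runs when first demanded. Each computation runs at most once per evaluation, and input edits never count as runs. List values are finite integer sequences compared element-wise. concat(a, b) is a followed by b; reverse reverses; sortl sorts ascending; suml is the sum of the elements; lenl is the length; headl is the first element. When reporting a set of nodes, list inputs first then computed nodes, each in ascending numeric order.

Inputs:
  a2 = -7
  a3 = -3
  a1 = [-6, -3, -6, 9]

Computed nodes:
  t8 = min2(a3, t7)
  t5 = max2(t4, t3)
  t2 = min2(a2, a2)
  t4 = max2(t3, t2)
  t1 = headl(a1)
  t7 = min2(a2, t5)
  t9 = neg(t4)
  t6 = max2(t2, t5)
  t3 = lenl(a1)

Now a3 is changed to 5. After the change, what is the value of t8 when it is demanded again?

New value of t8: -7.

First evaluation (everything demanded from the output):
  t2 = min2(-7, -7) = -7
  t3 = lenl([-6, -3, -6, 9]) = 4
  t4 = max2(4, -7) = 4
  t5 = max2(4, 4) = 4
  t7 = min2(-7, 4) = -7
  t8 = min2(-3, -7) = -7

Propagation after the edit:
  t8: runs — a3 -3->5; result -7 (same value as before).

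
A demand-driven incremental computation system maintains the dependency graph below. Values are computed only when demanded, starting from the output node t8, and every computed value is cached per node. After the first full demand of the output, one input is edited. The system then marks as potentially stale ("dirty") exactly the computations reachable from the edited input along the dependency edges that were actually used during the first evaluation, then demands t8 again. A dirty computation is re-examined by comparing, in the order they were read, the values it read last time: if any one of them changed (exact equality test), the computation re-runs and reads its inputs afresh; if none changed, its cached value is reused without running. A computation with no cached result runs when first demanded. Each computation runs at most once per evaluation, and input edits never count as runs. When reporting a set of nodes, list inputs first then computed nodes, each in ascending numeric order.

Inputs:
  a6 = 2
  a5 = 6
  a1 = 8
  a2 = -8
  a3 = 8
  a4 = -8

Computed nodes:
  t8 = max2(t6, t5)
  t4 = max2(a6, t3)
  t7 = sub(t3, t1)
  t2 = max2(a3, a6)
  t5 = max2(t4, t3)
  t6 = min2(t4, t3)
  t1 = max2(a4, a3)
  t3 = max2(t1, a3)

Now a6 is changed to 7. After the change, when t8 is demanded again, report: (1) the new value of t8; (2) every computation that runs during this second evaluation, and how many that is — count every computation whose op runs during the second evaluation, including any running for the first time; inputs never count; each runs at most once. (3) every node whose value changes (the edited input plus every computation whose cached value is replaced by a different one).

New value of t8: 8.
Computations that run: t4 — 1 in total.
Values that change: a6.
Key observation: the change is absorbed at t4 — it re-runs but produces the same value, and the output's value is unchanged.

First evaluation (everything demanded from the output):
  t1 = max2(-8, 8) = 8
  t3 = max2(8, 8) = 8
  t4 = max2(2, 8) = 8
  t5 = max2(8, 8) = 8
  t6 = min2(8, 8) = 8
  t8 = max2(8, 8) = 8

Propagation after the edit:
  t4: runs — a6 2->7; result 8 (same value as before).
  t5: checked — values it read are unchanged (t4 unchanged, t3 unchanged); reused cached 8 without running.
  t6: checked — values it read are unchanged (t4 unchanged, t3 unchanged); reused cached 8 without running.
  t8: checked — values it read are unchanged (t6 unchanged, t5 unchanged); reused cached 8 without running.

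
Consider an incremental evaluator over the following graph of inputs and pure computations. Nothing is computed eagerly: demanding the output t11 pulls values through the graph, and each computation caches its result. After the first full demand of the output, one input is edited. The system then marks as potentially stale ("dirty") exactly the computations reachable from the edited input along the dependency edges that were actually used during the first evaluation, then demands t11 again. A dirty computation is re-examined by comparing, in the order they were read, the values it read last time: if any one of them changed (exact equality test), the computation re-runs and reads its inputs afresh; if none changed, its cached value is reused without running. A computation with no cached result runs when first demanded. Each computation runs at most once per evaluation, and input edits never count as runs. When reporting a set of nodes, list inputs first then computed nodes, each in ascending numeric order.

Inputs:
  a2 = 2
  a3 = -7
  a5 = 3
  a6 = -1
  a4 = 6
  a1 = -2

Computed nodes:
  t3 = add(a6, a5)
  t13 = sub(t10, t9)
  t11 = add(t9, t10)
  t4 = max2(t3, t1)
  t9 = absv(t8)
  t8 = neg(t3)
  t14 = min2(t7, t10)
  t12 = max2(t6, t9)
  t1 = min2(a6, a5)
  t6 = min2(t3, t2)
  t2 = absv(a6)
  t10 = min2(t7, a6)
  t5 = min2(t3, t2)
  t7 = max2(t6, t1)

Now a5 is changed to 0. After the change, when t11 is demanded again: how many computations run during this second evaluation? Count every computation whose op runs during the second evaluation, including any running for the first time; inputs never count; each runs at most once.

Run set: t1, t3, t6, t7, t8, t9, t10, t11 (8 run).

Initial pass — values computed on the first demand:
  t1 = min2(-1, 3) = -1
  t2 = absv(-1) = 1
  t3 = add(-1, 3) = 2
  t6 = min2(2, 1) = 1
  t7 = max2(1, -1) = 1
  t8 = neg(2) = -2
  t9 = absv(-2) = 2
  t10 = min2(1, -1) = -1
  t11 = add(2, -1) = 1

Second demand — change propagation:
  t1: re-runs because a5 3->0; new result -1 (unchanged).
  t3: re-runs because a5 3->0; new result -1.
  t6: re-runs because t3 2->-1; new result -1.
  t7: re-runs because t6 1->-1; new result -1.
  t8: re-runs because t3 2->-1; new result 1.
  t9: re-runs because t8 -2->1; new result 1.
  t10: re-runs because t7 1->-1; new result -1 (unchanged).
  t11: re-runs because t9 2->1; new result 0.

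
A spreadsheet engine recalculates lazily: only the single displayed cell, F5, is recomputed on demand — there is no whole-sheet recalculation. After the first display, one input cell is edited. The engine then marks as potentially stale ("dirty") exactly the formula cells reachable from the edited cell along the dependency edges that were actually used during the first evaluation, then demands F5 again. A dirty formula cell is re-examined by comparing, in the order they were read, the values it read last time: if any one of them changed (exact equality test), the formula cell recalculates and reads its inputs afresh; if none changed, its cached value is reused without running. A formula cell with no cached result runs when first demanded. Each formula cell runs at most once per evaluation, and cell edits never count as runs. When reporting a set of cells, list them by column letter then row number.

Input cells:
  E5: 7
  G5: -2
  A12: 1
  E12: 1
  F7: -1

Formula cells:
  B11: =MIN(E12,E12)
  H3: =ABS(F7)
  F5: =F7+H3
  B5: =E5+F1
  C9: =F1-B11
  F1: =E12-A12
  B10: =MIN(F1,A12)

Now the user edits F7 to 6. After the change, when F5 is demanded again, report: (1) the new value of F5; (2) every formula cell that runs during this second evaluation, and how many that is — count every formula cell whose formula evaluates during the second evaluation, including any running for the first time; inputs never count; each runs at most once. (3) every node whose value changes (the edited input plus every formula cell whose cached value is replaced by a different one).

New value of F5: 12.
Formula cells that run: F5, H3 — 2 in total.
Values that change: F5, F7, H3.

First evaluation (everything demanded from the output):
  H3 = ABS(-1) = 1
  F5 = -1 + 1 = 0

Propagation after the edit:
  H3: runs — F7 -1->6; result 6.
  F5: runs — F7 -1->6; H3 1->6; result 12.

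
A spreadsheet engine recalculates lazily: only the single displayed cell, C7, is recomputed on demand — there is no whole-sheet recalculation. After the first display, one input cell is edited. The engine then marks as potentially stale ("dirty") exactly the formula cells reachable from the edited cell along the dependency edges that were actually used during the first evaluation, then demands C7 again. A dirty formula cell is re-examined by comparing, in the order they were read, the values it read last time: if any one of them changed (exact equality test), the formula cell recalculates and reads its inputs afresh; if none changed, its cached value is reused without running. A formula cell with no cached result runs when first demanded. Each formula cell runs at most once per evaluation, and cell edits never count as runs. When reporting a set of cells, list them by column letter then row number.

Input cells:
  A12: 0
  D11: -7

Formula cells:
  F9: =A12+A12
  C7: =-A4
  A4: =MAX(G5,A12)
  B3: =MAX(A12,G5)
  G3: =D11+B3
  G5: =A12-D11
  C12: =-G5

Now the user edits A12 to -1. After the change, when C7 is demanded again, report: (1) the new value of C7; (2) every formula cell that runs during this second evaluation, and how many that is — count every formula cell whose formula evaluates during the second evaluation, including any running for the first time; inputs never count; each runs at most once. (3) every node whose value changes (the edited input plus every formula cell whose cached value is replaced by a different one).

New value of C7: -6.
Formula cells that run: A4, C7, G5 — 3 in total.
Values that change: A4, A12, C7, G5.

First evaluation (everything demanded from the output):
  G5 = 0 - -7 = 7
  A4 = MAX(7, 0) = 7
  C7 = -(7) = -7

Propagation after the edit:
  G5: runs — A12 0->-1; result 6.
  A4: runs — G5 7->6; A12 0->-1; result 6.
  C7: runs — A4 7->6; result -6.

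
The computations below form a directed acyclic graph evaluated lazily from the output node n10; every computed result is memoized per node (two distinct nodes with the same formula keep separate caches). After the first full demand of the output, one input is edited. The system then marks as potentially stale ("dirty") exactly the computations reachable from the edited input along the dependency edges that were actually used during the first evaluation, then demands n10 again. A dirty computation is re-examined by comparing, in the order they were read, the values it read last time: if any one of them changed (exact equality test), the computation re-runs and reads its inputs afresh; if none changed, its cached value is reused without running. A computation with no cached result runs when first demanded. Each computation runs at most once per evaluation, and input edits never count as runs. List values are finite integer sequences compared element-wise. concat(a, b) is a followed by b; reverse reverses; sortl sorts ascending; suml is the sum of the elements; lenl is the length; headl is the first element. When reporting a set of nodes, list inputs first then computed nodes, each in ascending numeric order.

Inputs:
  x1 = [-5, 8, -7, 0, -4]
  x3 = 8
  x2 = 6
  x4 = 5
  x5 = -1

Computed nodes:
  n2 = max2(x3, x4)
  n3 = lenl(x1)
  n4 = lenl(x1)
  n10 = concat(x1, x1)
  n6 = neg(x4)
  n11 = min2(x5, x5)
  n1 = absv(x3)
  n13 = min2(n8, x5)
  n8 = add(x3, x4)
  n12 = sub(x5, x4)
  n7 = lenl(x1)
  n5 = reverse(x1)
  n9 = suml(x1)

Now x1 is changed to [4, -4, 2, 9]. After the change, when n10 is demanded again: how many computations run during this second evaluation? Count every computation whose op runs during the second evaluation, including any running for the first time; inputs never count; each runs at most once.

1 computations run: n10.

First demand of the output computes:
  n10 = concat([-5, 8, -7, 0, -4], [-5, 8, -7, 0, -4]) = [-5, 8, -7, 0, -4, -5, 8, -7, 0, -4]

After the edit, cleaning proceeds:
  n10: a read changed (x1 [-5, 8, -7, 0, -4]->[4, -4, 2, 9]; x1 [-5, 8, -7, 0, -4]->[4, -4, 2, 9]) — executes, giving [4, -4, 2, 9, 4, -4, 2, 9].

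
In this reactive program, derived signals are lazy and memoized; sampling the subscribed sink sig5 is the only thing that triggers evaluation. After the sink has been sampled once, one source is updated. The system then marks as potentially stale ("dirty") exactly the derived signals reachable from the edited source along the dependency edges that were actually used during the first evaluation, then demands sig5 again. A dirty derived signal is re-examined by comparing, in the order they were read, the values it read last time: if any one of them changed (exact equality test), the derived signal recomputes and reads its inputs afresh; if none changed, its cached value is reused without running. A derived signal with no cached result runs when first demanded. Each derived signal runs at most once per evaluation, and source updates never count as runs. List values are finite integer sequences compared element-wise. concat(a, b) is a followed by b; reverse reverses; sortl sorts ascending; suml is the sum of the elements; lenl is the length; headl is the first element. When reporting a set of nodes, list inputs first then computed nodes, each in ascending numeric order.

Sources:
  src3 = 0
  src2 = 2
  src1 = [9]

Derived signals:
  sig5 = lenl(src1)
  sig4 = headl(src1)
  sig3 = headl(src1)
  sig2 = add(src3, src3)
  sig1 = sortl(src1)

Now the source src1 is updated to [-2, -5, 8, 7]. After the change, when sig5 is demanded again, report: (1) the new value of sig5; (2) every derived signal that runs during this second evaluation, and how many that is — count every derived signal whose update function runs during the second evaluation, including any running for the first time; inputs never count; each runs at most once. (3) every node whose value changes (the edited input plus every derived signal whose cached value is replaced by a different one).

Demanding sig5 again yields 4.
1 derived signals run: sig5.
The nodes whose values change: src1, sig5.

First demand of the output computes:
  sig5 = lenl([9]) = 1

After the edit, cleaning proceeds:
  sig5: a read changed (src1 [9]->[-2, -5, 8, 7]) — executes, giving 4.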